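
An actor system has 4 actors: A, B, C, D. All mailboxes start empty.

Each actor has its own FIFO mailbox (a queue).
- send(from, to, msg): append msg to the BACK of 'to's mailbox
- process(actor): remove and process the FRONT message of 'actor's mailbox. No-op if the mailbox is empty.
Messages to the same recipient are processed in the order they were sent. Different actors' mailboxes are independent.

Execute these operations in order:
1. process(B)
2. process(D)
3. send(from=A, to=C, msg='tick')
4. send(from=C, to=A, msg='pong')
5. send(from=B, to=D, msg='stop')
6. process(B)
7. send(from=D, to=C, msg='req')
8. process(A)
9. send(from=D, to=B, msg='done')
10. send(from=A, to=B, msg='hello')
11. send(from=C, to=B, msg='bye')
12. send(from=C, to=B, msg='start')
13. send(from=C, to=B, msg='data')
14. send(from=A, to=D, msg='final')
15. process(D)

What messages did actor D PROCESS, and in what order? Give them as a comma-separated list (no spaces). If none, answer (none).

Answer: stop

Derivation:
After 1 (process(B)): A:[] B:[] C:[] D:[]
After 2 (process(D)): A:[] B:[] C:[] D:[]
After 3 (send(from=A, to=C, msg='tick')): A:[] B:[] C:[tick] D:[]
After 4 (send(from=C, to=A, msg='pong')): A:[pong] B:[] C:[tick] D:[]
After 5 (send(from=B, to=D, msg='stop')): A:[pong] B:[] C:[tick] D:[stop]
After 6 (process(B)): A:[pong] B:[] C:[tick] D:[stop]
After 7 (send(from=D, to=C, msg='req')): A:[pong] B:[] C:[tick,req] D:[stop]
After 8 (process(A)): A:[] B:[] C:[tick,req] D:[stop]
After 9 (send(from=D, to=B, msg='done')): A:[] B:[done] C:[tick,req] D:[stop]
After 10 (send(from=A, to=B, msg='hello')): A:[] B:[done,hello] C:[tick,req] D:[stop]
After 11 (send(from=C, to=B, msg='bye')): A:[] B:[done,hello,bye] C:[tick,req] D:[stop]
After 12 (send(from=C, to=B, msg='start')): A:[] B:[done,hello,bye,start] C:[tick,req] D:[stop]
After 13 (send(from=C, to=B, msg='data')): A:[] B:[done,hello,bye,start,data] C:[tick,req] D:[stop]
After 14 (send(from=A, to=D, msg='final')): A:[] B:[done,hello,bye,start,data] C:[tick,req] D:[stop,final]
After 15 (process(D)): A:[] B:[done,hello,bye,start,data] C:[tick,req] D:[final]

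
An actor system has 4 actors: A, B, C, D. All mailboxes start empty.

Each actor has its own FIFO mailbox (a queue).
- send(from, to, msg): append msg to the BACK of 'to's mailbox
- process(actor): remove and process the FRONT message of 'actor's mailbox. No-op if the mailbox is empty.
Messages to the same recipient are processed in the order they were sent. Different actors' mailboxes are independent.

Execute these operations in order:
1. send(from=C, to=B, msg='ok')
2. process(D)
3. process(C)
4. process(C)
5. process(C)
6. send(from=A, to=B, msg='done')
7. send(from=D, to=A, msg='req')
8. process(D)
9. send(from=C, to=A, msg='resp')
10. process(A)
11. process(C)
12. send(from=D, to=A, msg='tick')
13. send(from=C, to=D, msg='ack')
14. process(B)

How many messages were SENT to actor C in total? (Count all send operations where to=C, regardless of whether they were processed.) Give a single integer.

Answer: 0

Derivation:
After 1 (send(from=C, to=B, msg='ok')): A:[] B:[ok] C:[] D:[]
After 2 (process(D)): A:[] B:[ok] C:[] D:[]
After 3 (process(C)): A:[] B:[ok] C:[] D:[]
After 4 (process(C)): A:[] B:[ok] C:[] D:[]
After 5 (process(C)): A:[] B:[ok] C:[] D:[]
After 6 (send(from=A, to=B, msg='done')): A:[] B:[ok,done] C:[] D:[]
After 7 (send(from=D, to=A, msg='req')): A:[req] B:[ok,done] C:[] D:[]
After 8 (process(D)): A:[req] B:[ok,done] C:[] D:[]
After 9 (send(from=C, to=A, msg='resp')): A:[req,resp] B:[ok,done] C:[] D:[]
After 10 (process(A)): A:[resp] B:[ok,done] C:[] D:[]
After 11 (process(C)): A:[resp] B:[ok,done] C:[] D:[]
After 12 (send(from=D, to=A, msg='tick')): A:[resp,tick] B:[ok,done] C:[] D:[]
After 13 (send(from=C, to=D, msg='ack')): A:[resp,tick] B:[ok,done] C:[] D:[ack]
After 14 (process(B)): A:[resp,tick] B:[done] C:[] D:[ack]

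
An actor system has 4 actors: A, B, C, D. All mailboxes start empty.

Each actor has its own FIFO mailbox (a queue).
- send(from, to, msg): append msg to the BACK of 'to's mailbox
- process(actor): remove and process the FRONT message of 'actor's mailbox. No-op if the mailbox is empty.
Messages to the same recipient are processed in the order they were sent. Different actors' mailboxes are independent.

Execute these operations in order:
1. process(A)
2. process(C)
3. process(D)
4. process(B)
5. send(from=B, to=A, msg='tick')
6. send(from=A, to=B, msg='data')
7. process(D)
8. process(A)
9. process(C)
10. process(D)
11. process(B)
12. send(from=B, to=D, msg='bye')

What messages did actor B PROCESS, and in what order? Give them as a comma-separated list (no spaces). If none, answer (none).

After 1 (process(A)): A:[] B:[] C:[] D:[]
After 2 (process(C)): A:[] B:[] C:[] D:[]
After 3 (process(D)): A:[] B:[] C:[] D:[]
After 4 (process(B)): A:[] B:[] C:[] D:[]
After 5 (send(from=B, to=A, msg='tick')): A:[tick] B:[] C:[] D:[]
After 6 (send(from=A, to=B, msg='data')): A:[tick] B:[data] C:[] D:[]
After 7 (process(D)): A:[tick] B:[data] C:[] D:[]
After 8 (process(A)): A:[] B:[data] C:[] D:[]
After 9 (process(C)): A:[] B:[data] C:[] D:[]
After 10 (process(D)): A:[] B:[data] C:[] D:[]
After 11 (process(B)): A:[] B:[] C:[] D:[]
After 12 (send(from=B, to=D, msg='bye')): A:[] B:[] C:[] D:[bye]

Answer: data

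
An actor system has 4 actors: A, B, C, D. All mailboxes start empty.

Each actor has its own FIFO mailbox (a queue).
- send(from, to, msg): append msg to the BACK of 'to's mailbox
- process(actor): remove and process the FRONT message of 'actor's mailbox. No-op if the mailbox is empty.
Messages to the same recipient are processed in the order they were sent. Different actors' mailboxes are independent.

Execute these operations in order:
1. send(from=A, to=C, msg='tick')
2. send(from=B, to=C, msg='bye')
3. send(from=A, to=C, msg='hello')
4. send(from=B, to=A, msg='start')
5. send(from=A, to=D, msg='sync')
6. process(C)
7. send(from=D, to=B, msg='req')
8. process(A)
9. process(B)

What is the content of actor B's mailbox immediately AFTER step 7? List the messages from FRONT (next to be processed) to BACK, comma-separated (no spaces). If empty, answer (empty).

After 1 (send(from=A, to=C, msg='tick')): A:[] B:[] C:[tick] D:[]
After 2 (send(from=B, to=C, msg='bye')): A:[] B:[] C:[tick,bye] D:[]
After 3 (send(from=A, to=C, msg='hello')): A:[] B:[] C:[tick,bye,hello] D:[]
After 4 (send(from=B, to=A, msg='start')): A:[start] B:[] C:[tick,bye,hello] D:[]
After 5 (send(from=A, to=D, msg='sync')): A:[start] B:[] C:[tick,bye,hello] D:[sync]
After 6 (process(C)): A:[start] B:[] C:[bye,hello] D:[sync]
After 7 (send(from=D, to=B, msg='req')): A:[start] B:[req] C:[bye,hello] D:[sync]

req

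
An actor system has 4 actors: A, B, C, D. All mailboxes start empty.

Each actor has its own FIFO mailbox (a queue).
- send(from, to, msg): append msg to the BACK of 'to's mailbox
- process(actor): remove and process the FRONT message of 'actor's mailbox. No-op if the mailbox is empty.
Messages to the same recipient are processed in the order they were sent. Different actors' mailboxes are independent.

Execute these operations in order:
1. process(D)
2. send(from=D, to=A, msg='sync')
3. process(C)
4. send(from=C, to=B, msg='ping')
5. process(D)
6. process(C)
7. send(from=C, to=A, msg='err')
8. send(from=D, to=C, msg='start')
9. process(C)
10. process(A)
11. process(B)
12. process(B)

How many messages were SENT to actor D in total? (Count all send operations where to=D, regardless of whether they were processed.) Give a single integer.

Answer: 0

Derivation:
After 1 (process(D)): A:[] B:[] C:[] D:[]
After 2 (send(from=D, to=A, msg='sync')): A:[sync] B:[] C:[] D:[]
After 3 (process(C)): A:[sync] B:[] C:[] D:[]
After 4 (send(from=C, to=B, msg='ping')): A:[sync] B:[ping] C:[] D:[]
After 5 (process(D)): A:[sync] B:[ping] C:[] D:[]
After 6 (process(C)): A:[sync] B:[ping] C:[] D:[]
After 7 (send(from=C, to=A, msg='err')): A:[sync,err] B:[ping] C:[] D:[]
After 8 (send(from=D, to=C, msg='start')): A:[sync,err] B:[ping] C:[start] D:[]
After 9 (process(C)): A:[sync,err] B:[ping] C:[] D:[]
After 10 (process(A)): A:[err] B:[ping] C:[] D:[]
After 11 (process(B)): A:[err] B:[] C:[] D:[]
After 12 (process(B)): A:[err] B:[] C:[] D:[]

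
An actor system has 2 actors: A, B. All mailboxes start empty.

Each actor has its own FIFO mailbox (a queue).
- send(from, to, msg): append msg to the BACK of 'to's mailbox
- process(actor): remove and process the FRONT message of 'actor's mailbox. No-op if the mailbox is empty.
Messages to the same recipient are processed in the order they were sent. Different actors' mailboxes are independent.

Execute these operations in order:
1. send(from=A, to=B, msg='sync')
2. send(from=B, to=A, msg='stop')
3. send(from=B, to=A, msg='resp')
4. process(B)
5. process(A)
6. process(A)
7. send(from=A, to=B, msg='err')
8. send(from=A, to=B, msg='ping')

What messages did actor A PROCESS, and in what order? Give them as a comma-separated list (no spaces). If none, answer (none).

After 1 (send(from=A, to=B, msg='sync')): A:[] B:[sync]
After 2 (send(from=B, to=A, msg='stop')): A:[stop] B:[sync]
After 3 (send(from=B, to=A, msg='resp')): A:[stop,resp] B:[sync]
After 4 (process(B)): A:[stop,resp] B:[]
After 5 (process(A)): A:[resp] B:[]
After 6 (process(A)): A:[] B:[]
After 7 (send(from=A, to=B, msg='err')): A:[] B:[err]
After 8 (send(from=A, to=B, msg='ping')): A:[] B:[err,ping]

Answer: stop,resp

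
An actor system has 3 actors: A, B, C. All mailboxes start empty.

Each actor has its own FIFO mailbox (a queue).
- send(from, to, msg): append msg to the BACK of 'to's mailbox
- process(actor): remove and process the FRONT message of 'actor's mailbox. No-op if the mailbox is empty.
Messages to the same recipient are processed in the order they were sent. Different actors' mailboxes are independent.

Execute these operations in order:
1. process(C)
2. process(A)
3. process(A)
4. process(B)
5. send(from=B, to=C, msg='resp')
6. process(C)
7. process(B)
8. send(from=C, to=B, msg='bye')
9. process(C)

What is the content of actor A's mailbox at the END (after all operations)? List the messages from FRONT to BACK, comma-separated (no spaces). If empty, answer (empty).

Answer: (empty)

Derivation:
After 1 (process(C)): A:[] B:[] C:[]
After 2 (process(A)): A:[] B:[] C:[]
After 3 (process(A)): A:[] B:[] C:[]
After 4 (process(B)): A:[] B:[] C:[]
After 5 (send(from=B, to=C, msg='resp')): A:[] B:[] C:[resp]
After 6 (process(C)): A:[] B:[] C:[]
After 7 (process(B)): A:[] B:[] C:[]
After 8 (send(from=C, to=B, msg='bye')): A:[] B:[bye] C:[]
After 9 (process(C)): A:[] B:[bye] C:[]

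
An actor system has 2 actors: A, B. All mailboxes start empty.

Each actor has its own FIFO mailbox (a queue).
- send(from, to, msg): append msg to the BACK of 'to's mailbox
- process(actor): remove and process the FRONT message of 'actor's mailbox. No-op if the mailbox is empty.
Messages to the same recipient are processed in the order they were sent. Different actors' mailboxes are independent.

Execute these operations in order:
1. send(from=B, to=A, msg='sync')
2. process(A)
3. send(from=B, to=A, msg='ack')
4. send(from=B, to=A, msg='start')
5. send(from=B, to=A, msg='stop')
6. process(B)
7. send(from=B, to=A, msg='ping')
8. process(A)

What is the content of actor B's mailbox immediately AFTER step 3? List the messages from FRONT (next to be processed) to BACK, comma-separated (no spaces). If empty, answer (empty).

After 1 (send(from=B, to=A, msg='sync')): A:[sync] B:[]
After 2 (process(A)): A:[] B:[]
After 3 (send(from=B, to=A, msg='ack')): A:[ack] B:[]

(empty)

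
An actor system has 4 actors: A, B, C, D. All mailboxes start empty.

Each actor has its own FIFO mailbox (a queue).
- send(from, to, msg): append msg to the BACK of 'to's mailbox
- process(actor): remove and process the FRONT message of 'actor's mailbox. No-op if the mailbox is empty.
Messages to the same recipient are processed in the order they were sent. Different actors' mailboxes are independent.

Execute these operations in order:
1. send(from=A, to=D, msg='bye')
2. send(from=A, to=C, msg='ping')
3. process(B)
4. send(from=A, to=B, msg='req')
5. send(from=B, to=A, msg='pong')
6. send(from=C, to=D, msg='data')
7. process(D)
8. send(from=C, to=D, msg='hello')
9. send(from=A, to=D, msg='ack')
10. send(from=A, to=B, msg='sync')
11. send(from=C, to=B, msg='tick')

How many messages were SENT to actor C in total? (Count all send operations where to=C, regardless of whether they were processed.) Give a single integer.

Answer: 1

Derivation:
After 1 (send(from=A, to=D, msg='bye')): A:[] B:[] C:[] D:[bye]
After 2 (send(from=A, to=C, msg='ping')): A:[] B:[] C:[ping] D:[bye]
After 3 (process(B)): A:[] B:[] C:[ping] D:[bye]
After 4 (send(from=A, to=B, msg='req')): A:[] B:[req] C:[ping] D:[bye]
After 5 (send(from=B, to=A, msg='pong')): A:[pong] B:[req] C:[ping] D:[bye]
After 6 (send(from=C, to=D, msg='data')): A:[pong] B:[req] C:[ping] D:[bye,data]
After 7 (process(D)): A:[pong] B:[req] C:[ping] D:[data]
After 8 (send(from=C, to=D, msg='hello')): A:[pong] B:[req] C:[ping] D:[data,hello]
After 9 (send(from=A, to=D, msg='ack')): A:[pong] B:[req] C:[ping] D:[data,hello,ack]
After 10 (send(from=A, to=B, msg='sync')): A:[pong] B:[req,sync] C:[ping] D:[data,hello,ack]
After 11 (send(from=C, to=B, msg='tick')): A:[pong] B:[req,sync,tick] C:[ping] D:[data,hello,ack]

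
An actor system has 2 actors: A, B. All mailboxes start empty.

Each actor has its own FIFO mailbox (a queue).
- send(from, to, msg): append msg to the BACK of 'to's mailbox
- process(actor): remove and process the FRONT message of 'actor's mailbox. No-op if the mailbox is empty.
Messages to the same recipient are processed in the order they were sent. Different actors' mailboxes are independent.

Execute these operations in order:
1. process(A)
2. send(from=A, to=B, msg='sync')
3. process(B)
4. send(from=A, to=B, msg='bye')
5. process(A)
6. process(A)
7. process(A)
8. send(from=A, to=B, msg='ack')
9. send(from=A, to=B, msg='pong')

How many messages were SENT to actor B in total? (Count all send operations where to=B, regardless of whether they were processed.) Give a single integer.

Answer: 4

Derivation:
After 1 (process(A)): A:[] B:[]
After 2 (send(from=A, to=B, msg='sync')): A:[] B:[sync]
After 3 (process(B)): A:[] B:[]
After 4 (send(from=A, to=B, msg='bye')): A:[] B:[bye]
After 5 (process(A)): A:[] B:[bye]
After 6 (process(A)): A:[] B:[bye]
After 7 (process(A)): A:[] B:[bye]
After 8 (send(from=A, to=B, msg='ack')): A:[] B:[bye,ack]
After 9 (send(from=A, to=B, msg='pong')): A:[] B:[bye,ack,pong]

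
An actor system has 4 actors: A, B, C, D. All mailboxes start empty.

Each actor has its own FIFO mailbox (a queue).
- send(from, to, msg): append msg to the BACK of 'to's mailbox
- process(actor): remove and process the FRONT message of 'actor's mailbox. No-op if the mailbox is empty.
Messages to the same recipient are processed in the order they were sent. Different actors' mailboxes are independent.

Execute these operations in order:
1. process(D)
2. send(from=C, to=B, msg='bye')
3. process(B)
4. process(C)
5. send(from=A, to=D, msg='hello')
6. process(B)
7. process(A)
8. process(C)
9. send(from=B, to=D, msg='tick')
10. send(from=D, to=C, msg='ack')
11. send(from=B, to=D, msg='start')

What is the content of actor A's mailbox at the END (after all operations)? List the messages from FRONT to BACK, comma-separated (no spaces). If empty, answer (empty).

After 1 (process(D)): A:[] B:[] C:[] D:[]
After 2 (send(from=C, to=B, msg='bye')): A:[] B:[bye] C:[] D:[]
After 3 (process(B)): A:[] B:[] C:[] D:[]
After 4 (process(C)): A:[] B:[] C:[] D:[]
After 5 (send(from=A, to=D, msg='hello')): A:[] B:[] C:[] D:[hello]
After 6 (process(B)): A:[] B:[] C:[] D:[hello]
After 7 (process(A)): A:[] B:[] C:[] D:[hello]
After 8 (process(C)): A:[] B:[] C:[] D:[hello]
After 9 (send(from=B, to=D, msg='tick')): A:[] B:[] C:[] D:[hello,tick]
After 10 (send(from=D, to=C, msg='ack')): A:[] B:[] C:[ack] D:[hello,tick]
After 11 (send(from=B, to=D, msg='start')): A:[] B:[] C:[ack] D:[hello,tick,start]

Answer: (empty)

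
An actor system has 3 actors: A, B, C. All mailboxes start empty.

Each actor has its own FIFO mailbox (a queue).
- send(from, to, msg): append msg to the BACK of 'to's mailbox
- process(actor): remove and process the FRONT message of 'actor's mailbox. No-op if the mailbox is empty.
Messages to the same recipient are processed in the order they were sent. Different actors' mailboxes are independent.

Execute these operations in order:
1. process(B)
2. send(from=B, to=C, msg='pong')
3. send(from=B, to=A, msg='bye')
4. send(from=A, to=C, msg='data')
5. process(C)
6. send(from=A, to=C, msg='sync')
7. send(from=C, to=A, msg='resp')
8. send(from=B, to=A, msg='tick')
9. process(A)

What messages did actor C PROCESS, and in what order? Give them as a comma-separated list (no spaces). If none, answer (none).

After 1 (process(B)): A:[] B:[] C:[]
After 2 (send(from=B, to=C, msg='pong')): A:[] B:[] C:[pong]
After 3 (send(from=B, to=A, msg='bye')): A:[bye] B:[] C:[pong]
After 4 (send(from=A, to=C, msg='data')): A:[bye] B:[] C:[pong,data]
After 5 (process(C)): A:[bye] B:[] C:[data]
After 6 (send(from=A, to=C, msg='sync')): A:[bye] B:[] C:[data,sync]
After 7 (send(from=C, to=A, msg='resp')): A:[bye,resp] B:[] C:[data,sync]
After 8 (send(from=B, to=A, msg='tick')): A:[bye,resp,tick] B:[] C:[data,sync]
After 9 (process(A)): A:[resp,tick] B:[] C:[data,sync]

Answer: pong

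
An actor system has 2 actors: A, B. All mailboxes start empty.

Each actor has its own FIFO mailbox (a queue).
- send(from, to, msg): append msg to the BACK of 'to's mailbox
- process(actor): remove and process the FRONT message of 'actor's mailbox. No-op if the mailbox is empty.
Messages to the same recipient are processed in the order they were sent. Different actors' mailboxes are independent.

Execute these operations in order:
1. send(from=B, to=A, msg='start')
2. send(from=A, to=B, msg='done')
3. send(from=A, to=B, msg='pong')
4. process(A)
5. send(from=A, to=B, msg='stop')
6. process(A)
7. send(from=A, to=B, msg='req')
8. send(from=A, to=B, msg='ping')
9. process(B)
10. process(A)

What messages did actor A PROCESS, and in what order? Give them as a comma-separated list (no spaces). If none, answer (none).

After 1 (send(from=B, to=A, msg='start')): A:[start] B:[]
After 2 (send(from=A, to=B, msg='done')): A:[start] B:[done]
After 3 (send(from=A, to=B, msg='pong')): A:[start] B:[done,pong]
After 4 (process(A)): A:[] B:[done,pong]
After 5 (send(from=A, to=B, msg='stop')): A:[] B:[done,pong,stop]
After 6 (process(A)): A:[] B:[done,pong,stop]
After 7 (send(from=A, to=B, msg='req')): A:[] B:[done,pong,stop,req]
After 8 (send(from=A, to=B, msg='ping')): A:[] B:[done,pong,stop,req,ping]
After 9 (process(B)): A:[] B:[pong,stop,req,ping]
After 10 (process(A)): A:[] B:[pong,stop,req,ping]

Answer: start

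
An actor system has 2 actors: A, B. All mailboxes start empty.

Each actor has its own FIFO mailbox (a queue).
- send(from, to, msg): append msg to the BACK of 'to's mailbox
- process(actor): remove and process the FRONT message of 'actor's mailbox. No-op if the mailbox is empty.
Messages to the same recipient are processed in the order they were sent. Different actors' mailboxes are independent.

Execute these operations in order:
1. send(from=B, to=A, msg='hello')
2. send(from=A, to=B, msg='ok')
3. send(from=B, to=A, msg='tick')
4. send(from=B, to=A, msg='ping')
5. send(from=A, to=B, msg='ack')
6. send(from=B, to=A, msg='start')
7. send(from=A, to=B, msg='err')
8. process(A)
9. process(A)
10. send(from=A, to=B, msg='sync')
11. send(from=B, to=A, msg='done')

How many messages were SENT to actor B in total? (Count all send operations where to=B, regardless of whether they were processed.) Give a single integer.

After 1 (send(from=B, to=A, msg='hello')): A:[hello] B:[]
After 2 (send(from=A, to=B, msg='ok')): A:[hello] B:[ok]
After 3 (send(from=B, to=A, msg='tick')): A:[hello,tick] B:[ok]
After 4 (send(from=B, to=A, msg='ping')): A:[hello,tick,ping] B:[ok]
After 5 (send(from=A, to=B, msg='ack')): A:[hello,tick,ping] B:[ok,ack]
After 6 (send(from=B, to=A, msg='start')): A:[hello,tick,ping,start] B:[ok,ack]
After 7 (send(from=A, to=B, msg='err')): A:[hello,tick,ping,start] B:[ok,ack,err]
After 8 (process(A)): A:[tick,ping,start] B:[ok,ack,err]
After 9 (process(A)): A:[ping,start] B:[ok,ack,err]
After 10 (send(from=A, to=B, msg='sync')): A:[ping,start] B:[ok,ack,err,sync]
After 11 (send(from=B, to=A, msg='done')): A:[ping,start,done] B:[ok,ack,err,sync]

Answer: 4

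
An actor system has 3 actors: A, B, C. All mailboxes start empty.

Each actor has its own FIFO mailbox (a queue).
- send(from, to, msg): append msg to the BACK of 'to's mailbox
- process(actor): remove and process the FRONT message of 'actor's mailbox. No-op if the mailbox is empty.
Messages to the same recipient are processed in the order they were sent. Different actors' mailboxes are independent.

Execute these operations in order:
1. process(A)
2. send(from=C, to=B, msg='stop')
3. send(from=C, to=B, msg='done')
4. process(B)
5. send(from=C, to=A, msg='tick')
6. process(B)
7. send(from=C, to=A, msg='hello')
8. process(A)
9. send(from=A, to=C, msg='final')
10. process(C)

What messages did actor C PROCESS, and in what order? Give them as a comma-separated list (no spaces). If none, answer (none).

After 1 (process(A)): A:[] B:[] C:[]
After 2 (send(from=C, to=B, msg='stop')): A:[] B:[stop] C:[]
After 3 (send(from=C, to=B, msg='done')): A:[] B:[stop,done] C:[]
After 4 (process(B)): A:[] B:[done] C:[]
After 5 (send(from=C, to=A, msg='tick')): A:[tick] B:[done] C:[]
After 6 (process(B)): A:[tick] B:[] C:[]
After 7 (send(from=C, to=A, msg='hello')): A:[tick,hello] B:[] C:[]
After 8 (process(A)): A:[hello] B:[] C:[]
After 9 (send(from=A, to=C, msg='final')): A:[hello] B:[] C:[final]
After 10 (process(C)): A:[hello] B:[] C:[]

Answer: final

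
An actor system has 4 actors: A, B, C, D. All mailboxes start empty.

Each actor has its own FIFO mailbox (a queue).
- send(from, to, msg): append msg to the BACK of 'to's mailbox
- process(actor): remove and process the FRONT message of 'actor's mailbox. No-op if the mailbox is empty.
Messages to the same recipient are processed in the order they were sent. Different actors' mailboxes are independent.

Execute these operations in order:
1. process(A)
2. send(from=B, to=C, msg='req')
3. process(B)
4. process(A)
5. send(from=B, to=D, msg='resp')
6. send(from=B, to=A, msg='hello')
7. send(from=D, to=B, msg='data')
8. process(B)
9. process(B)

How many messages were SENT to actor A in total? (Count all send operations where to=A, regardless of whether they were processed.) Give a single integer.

After 1 (process(A)): A:[] B:[] C:[] D:[]
After 2 (send(from=B, to=C, msg='req')): A:[] B:[] C:[req] D:[]
After 3 (process(B)): A:[] B:[] C:[req] D:[]
After 4 (process(A)): A:[] B:[] C:[req] D:[]
After 5 (send(from=B, to=D, msg='resp')): A:[] B:[] C:[req] D:[resp]
After 6 (send(from=B, to=A, msg='hello')): A:[hello] B:[] C:[req] D:[resp]
After 7 (send(from=D, to=B, msg='data')): A:[hello] B:[data] C:[req] D:[resp]
After 8 (process(B)): A:[hello] B:[] C:[req] D:[resp]
After 9 (process(B)): A:[hello] B:[] C:[req] D:[resp]

Answer: 1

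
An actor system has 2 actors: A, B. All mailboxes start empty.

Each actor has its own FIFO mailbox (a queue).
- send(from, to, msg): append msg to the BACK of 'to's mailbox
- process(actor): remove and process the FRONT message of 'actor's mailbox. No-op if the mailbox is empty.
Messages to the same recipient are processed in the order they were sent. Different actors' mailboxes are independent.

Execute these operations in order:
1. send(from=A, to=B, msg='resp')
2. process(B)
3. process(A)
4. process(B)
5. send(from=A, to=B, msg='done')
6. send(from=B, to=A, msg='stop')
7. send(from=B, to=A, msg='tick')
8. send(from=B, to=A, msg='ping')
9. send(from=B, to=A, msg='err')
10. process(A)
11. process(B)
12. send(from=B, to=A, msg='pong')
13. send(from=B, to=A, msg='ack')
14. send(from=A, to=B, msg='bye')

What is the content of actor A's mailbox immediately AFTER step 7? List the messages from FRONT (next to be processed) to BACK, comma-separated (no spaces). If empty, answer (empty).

After 1 (send(from=A, to=B, msg='resp')): A:[] B:[resp]
After 2 (process(B)): A:[] B:[]
After 3 (process(A)): A:[] B:[]
After 4 (process(B)): A:[] B:[]
After 5 (send(from=A, to=B, msg='done')): A:[] B:[done]
After 6 (send(from=B, to=A, msg='stop')): A:[stop] B:[done]
After 7 (send(from=B, to=A, msg='tick')): A:[stop,tick] B:[done]

stop,tick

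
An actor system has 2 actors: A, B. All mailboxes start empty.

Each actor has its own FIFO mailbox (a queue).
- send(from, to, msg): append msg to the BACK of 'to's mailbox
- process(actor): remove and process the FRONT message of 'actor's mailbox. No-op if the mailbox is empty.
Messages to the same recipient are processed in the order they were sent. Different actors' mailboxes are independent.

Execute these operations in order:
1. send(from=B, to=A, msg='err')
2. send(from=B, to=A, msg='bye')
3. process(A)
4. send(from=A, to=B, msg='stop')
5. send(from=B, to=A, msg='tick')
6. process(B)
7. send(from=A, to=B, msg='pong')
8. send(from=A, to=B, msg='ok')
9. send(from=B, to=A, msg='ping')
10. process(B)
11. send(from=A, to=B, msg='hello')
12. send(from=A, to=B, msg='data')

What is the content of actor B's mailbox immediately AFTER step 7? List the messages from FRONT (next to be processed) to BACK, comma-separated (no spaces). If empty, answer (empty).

After 1 (send(from=B, to=A, msg='err')): A:[err] B:[]
After 2 (send(from=B, to=A, msg='bye')): A:[err,bye] B:[]
After 3 (process(A)): A:[bye] B:[]
After 4 (send(from=A, to=B, msg='stop')): A:[bye] B:[stop]
After 5 (send(from=B, to=A, msg='tick')): A:[bye,tick] B:[stop]
After 6 (process(B)): A:[bye,tick] B:[]
After 7 (send(from=A, to=B, msg='pong')): A:[bye,tick] B:[pong]

pong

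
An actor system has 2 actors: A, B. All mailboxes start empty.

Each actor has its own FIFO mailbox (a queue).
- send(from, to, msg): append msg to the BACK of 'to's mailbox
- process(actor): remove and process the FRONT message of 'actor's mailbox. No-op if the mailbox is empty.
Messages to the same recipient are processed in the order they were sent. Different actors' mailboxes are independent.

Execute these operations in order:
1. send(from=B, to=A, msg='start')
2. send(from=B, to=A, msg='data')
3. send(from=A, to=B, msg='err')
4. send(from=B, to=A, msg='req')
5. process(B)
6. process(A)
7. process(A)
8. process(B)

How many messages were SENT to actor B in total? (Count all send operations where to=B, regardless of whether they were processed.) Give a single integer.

After 1 (send(from=B, to=A, msg='start')): A:[start] B:[]
After 2 (send(from=B, to=A, msg='data')): A:[start,data] B:[]
After 3 (send(from=A, to=B, msg='err')): A:[start,data] B:[err]
After 4 (send(from=B, to=A, msg='req')): A:[start,data,req] B:[err]
After 5 (process(B)): A:[start,data,req] B:[]
After 6 (process(A)): A:[data,req] B:[]
After 7 (process(A)): A:[req] B:[]
After 8 (process(B)): A:[req] B:[]

Answer: 1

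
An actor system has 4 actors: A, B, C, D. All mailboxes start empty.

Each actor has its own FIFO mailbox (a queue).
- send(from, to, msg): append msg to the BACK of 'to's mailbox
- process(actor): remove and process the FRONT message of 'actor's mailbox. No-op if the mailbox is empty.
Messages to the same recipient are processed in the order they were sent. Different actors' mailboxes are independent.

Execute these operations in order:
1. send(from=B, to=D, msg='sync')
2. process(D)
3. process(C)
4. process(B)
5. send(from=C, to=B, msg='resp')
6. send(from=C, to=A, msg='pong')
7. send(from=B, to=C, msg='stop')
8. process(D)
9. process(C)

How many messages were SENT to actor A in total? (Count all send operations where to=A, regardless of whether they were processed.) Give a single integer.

After 1 (send(from=B, to=D, msg='sync')): A:[] B:[] C:[] D:[sync]
After 2 (process(D)): A:[] B:[] C:[] D:[]
After 3 (process(C)): A:[] B:[] C:[] D:[]
After 4 (process(B)): A:[] B:[] C:[] D:[]
After 5 (send(from=C, to=B, msg='resp')): A:[] B:[resp] C:[] D:[]
After 6 (send(from=C, to=A, msg='pong')): A:[pong] B:[resp] C:[] D:[]
After 7 (send(from=B, to=C, msg='stop')): A:[pong] B:[resp] C:[stop] D:[]
After 8 (process(D)): A:[pong] B:[resp] C:[stop] D:[]
After 9 (process(C)): A:[pong] B:[resp] C:[] D:[]

Answer: 1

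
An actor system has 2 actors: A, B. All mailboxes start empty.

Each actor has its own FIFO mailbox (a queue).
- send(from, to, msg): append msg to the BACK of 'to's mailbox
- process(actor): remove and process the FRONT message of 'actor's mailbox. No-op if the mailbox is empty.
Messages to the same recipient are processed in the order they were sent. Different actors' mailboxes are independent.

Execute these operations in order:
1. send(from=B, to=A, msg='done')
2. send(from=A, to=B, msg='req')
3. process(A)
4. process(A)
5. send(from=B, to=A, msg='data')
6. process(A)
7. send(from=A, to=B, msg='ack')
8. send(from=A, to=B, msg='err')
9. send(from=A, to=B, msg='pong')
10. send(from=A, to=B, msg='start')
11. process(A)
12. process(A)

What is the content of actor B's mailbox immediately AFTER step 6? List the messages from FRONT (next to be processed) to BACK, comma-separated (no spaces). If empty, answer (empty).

After 1 (send(from=B, to=A, msg='done')): A:[done] B:[]
After 2 (send(from=A, to=B, msg='req')): A:[done] B:[req]
After 3 (process(A)): A:[] B:[req]
After 4 (process(A)): A:[] B:[req]
After 5 (send(from=B, to=A, msg='data')): A:[data] B:[req]
After 6 (process(A)): A:[] B:[req]

req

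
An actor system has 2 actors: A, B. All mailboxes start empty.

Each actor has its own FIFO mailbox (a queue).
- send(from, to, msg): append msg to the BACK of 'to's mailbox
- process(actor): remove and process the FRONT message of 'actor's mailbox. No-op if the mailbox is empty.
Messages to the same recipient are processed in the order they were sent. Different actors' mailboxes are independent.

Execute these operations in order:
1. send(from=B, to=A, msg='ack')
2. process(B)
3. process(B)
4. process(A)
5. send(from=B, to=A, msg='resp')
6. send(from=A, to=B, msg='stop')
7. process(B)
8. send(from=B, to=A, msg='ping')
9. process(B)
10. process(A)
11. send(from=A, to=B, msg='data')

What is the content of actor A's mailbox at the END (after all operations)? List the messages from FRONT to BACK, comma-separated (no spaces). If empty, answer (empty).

Answer: ping

Derivation:
After 1 (send(from=B, to=A, msg='ack')): A:[ack] B:[]
After 2 (process(B)): A:[ack] B:[]
After 3 (process(B)): A:[ack] B:[]
After 4 (process(A)): A:[] B:[]
After 5 (send(from=B, to=A, msg='resp')): A:[resp] B:[]
After 6 (send(from=A, to=B, msg='stop')): A:[resp] B:[stop]
After 7 (process(B)): A:[resp] B:[]
After 8 (send(from=B, to=A, msg='ping')): A:[resp,ping] B:[]
After 9 (process(B)): A:[resp,ping] B:[]
After 10 (process(A)): A:[ping] B:[]
After 11 (send(from=A, to=B, msg='data')): A:[ping] B:[data]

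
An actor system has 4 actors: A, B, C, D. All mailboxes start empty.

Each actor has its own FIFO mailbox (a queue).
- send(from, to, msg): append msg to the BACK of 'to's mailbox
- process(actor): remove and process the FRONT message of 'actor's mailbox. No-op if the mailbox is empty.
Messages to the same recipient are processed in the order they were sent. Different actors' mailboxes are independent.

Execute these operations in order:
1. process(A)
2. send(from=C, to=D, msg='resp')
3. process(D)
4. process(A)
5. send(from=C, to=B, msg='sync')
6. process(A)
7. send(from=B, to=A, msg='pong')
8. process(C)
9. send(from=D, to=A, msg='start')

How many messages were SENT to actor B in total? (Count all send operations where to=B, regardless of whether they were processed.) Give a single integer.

Answer: 1

Derivation:
After 1 (process(A)): A:[] B:[] C:[] D:[]
After 2 (send(from=C, to=D, msg='resp')): A:[] B:[] C:[] D:[resp]
After 3 (process(D)): A:[] B:[] C:[] D:[]
After 4 (process(A)): A:[] B:[] C:[] D:[]
After 5 (send(from=C, to=B, msg='sync')): A:[] B:[sync] C:[] D:[]
After 6 (process(A)): A:[] B:[sync] C:[] D:[]
After 7 (send(from=B, to=A, msg='pong')): A:[pong] B:[sync] C:[] D:[]
After 8 (process(C)): A:[pong] B:[sync] C:[] D:[]
After 9 (send(from=D, to=A, msg='start')): A:[pong,start] B:[sync] C:[] D:[]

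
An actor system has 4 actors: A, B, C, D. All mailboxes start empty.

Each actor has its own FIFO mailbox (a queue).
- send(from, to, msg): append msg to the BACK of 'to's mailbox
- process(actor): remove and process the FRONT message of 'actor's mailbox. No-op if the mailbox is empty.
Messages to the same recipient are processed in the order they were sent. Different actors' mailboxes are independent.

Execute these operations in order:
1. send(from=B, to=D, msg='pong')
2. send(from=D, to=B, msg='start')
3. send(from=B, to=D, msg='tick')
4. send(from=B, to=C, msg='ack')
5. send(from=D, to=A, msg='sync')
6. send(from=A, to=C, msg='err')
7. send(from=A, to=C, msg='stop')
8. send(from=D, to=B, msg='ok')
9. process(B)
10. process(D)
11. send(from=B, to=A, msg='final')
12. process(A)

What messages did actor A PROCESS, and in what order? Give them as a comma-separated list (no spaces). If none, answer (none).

Answer: sync

Derivation:
After 1 (send(from=B, to=D, msg='pong')): A:[] B:[] C:[] D:[pong]
After 2 (send(from=D, to=B, msg='start')): A:[] B:[start] C:[] D:[pong]
After 3 (send(from=B, to=D, msg='tick')): A:[] B:[start] C:[] D:[pong,tick]
After 4 (send(from=B, to=C, msg='ack')): A:[] B:[start] C:[ack] D:[pong,tick]
After 5 (send(from=D, to=A, msg='sync')): A:[sync] B:[start] C:[ack] D:[pong,tick]
After 6 (send(from=A, to=C, msg='err')): A:[sync] B:[start] C:[ack,err] D:[pong,tick]
After 7 (send(from=A, to=C, msg='stop')): A:[sync] B:[start] C:[ack,err,stop] D:[pong,tick]
After 8 (send(from=D, to=B, msg='ok')): A:[sync] B:[start,ok] C:[ack,err,stop] D:[pong,tick]
After 9 (process(B)): A:[sync] B:[ok] C:[ack,err,stop] D:[pong,tick]
After 10 (process(D)): A:[sync] B:[ok] C:[ack,err,stop] D:[tick]
After 11 (send(from=B, to=A, msg='final')): A:[sync,final] B:[ok] C:[ack,err,stop] D:[tick]
After 12 (process(A)): A:[final] B:[ok] C:[ack,err,stop] D:[tick]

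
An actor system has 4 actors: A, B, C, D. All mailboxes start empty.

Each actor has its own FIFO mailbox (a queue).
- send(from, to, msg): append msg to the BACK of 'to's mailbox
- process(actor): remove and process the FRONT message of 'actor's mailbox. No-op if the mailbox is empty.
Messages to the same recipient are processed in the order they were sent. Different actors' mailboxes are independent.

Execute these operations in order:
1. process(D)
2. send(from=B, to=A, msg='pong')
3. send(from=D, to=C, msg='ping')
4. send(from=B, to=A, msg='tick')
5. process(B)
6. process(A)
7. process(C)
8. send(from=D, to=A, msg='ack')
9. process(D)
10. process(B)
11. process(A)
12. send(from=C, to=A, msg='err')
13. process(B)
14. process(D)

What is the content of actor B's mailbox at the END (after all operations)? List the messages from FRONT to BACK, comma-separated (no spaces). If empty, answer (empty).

After 1 (process(D)): A:[] B:[] C:[] D:[]
After 2 (send(from=B, to=A, msg='pong')): A:[pong] B:[] C:[] D:[]
After 3 (send(from=D, to=C, msg='ping')): A:[pong] B:[] C:[ping] D:[]
After 4 (send(from=B, to=A, msg='tick')): A:[pong,tick] B:[] C:[ping] D:[]
After 5 (process(B)): A:[pong,tick] B:[] C:[ping] D:[]
After 6 (process(A)): A:[tick] B:[] C:[ping] D:[]
After 7 (process(C)): A:[tick] B:[] C:[] D:[]
After 8 (send(from=D, to=A, msg='ack')): A:[tick,ack] B:[] C:[] D:[]
After 9 (process(D)): A:[tick,ack] B:[] C:[] D:[]
After 10 (process(B)): A:[tick,ack] B:[] C:[] D:[]
After 11 (process(A)): A:[ack] B:[] C:[] D:[]
After 12 (send(from=C, to=A, msg='err')): A:[ack,err] B:[] C:[] D:[]
After 13 (process(B)): A:[ack,err] B:[] C:[] D:[]
After 14 (process(D)): A:[ack,err] B:[] C:[] D:[]

Answer: (empty)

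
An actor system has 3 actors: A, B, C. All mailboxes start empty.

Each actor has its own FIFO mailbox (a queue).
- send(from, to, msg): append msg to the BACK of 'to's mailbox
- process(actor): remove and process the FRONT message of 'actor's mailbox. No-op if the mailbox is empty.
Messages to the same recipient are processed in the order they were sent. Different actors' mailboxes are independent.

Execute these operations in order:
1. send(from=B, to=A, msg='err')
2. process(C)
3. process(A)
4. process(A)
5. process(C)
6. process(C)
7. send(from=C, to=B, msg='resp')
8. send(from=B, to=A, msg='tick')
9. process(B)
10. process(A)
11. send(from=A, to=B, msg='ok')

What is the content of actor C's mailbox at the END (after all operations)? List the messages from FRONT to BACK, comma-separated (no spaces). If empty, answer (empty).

After 1 (send(from=B, to=A, msg='err')): A:[err] B:[] C:[]
After 2 (process(C)): A:[err] B:[] C:[]
After 3 (process(A)): A:[] B:[] C:[]
After 4 (process(A)): A:[] B:[] C:[]
After 5 (process(C)): A:[] B:[] C:[]
After 6 (process(C)): A:[] B:[] C:[]
After 7 (send(from=C, to=B, msg='resp')): A:[] B:[resp] C:[]
After 8 (send(from=B, to=A, msg='tick')): A:[tick] B:[resp] C:[]
After 9 (process(B)): A:[tick] B:[] C:[]
After 10 (process(A)): A:[] B:[] C:[]
After 11 (send(from=A, to=B, msg='ok')): A:[] B:[ok] C:[]

Answer: (empty)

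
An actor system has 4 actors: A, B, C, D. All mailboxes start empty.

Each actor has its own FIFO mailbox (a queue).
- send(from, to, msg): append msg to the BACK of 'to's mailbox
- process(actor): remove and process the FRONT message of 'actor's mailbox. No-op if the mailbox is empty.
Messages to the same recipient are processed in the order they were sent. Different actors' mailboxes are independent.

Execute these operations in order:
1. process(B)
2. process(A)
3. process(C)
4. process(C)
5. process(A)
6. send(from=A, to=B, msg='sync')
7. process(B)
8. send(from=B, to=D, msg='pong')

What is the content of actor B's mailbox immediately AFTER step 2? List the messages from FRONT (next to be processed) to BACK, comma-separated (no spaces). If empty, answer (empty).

After 1 (process(B)): A:[] B:[] C:[] D:[]
After 2 (process(A)): A:[] B:[] C:[] D:[]

(empty)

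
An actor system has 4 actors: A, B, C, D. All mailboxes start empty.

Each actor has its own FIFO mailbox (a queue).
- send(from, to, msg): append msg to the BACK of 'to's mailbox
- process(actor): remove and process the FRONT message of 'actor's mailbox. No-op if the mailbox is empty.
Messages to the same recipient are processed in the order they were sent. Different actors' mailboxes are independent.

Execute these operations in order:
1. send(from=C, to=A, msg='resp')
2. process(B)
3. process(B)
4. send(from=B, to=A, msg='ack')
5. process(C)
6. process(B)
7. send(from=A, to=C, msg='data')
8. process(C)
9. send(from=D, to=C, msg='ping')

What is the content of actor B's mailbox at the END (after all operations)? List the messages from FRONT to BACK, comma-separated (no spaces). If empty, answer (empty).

After 1 (send(from=C, to=A, msg='resp')): A:[resp] B:[] C:[] D:[]
After 2 (process(B)): A:[resp] B:[] C:[] D:[]
After 3 (process(B)): A:[resp] B:[] C:[] D:[]
After 4 (send(from=B, to=A, msg='ack')): A:[resp,ack] B:[] C:[] D:[]
After 5 (process(C)): A:[resp,ack] B:[] C:[] D:[]
After 6 (process(B)): A:[resp,ack] B:[] C:[] D:[]
After 7 (send(from=A, to=C, msg='data')): A:[resp,ack] B:[] C:[data] D:[]
After 8 (process(C)): A:[resp,ack] B:[] C:[] D:[]
After 9 (send(from=D, to=C, msg='ping')): A:[resp,ack] B:[] C:[ping] D:[]

Answer: (empty)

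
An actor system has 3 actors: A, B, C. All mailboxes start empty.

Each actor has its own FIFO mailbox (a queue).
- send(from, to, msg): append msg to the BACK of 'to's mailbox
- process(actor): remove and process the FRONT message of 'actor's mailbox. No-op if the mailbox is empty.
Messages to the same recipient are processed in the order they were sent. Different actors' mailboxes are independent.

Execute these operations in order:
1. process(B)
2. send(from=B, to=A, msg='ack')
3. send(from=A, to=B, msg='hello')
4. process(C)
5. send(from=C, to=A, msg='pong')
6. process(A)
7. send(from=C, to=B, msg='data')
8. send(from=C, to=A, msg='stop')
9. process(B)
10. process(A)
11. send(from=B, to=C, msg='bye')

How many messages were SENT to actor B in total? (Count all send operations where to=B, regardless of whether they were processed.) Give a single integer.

Answer: 2

Derivation:
After 1 (process(B)): A:[] B:[] C:[]
After 2 (send(from=B, to=A, msg='ack')): A:[ack] B:[] C:[]
After 3 (send(from=A, to=B, msg='hello')): A:[ack] B:[hello] C:[]
After 4 (process(C)): A:[ack] B:[hello] C:[]
After 5 (send(from=C, to=A, msg='pong')): A:[ack,pong] B:[hello] C:[]
After 6 (process(A)): A:[pong] B:[hello] C:[]
After 7 (send(from=C, to=B, msg='data')): A:[pong] B:[hello,data] C:[]
After 8 (send(from=C, to=A, msg='stop')): A:[pong,stop] B:[hello,data] C:[]
After 9 (process(B)): A:[pong,stop] B:[data] C:[]
After 10 (process(A)): A:[stop] B:[data] C:[]
After 11 (send(from=B, to=C, msg='bye')): A:[stop] B:[data] C:[bye]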